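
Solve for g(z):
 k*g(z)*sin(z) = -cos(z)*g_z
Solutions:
 g(z) = C1*exp(k*log(cos(z)))


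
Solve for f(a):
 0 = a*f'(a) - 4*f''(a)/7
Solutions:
 f(a) = C1 + C2*erfi(sqrt(14)*a/4)


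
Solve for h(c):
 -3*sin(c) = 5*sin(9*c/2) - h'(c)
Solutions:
 h(c) = C1 - 3*cos(c) - 10*cos(9*c/2)/9


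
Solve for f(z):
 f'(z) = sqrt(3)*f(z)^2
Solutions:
 f(z) = -1/(C1 + sqrt(3)*z)


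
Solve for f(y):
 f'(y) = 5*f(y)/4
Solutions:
 f(y) = C1*exp(5*y/4)


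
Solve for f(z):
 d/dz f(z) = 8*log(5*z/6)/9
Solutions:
 f(z) = C1 + 8*z*log(z)/9 - 8*z*log(6)/9 - 8*z/9 + 8*z*log(5)/9


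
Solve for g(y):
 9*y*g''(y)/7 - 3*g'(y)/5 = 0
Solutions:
 g(y) = C1 + C2*y^(22/15)


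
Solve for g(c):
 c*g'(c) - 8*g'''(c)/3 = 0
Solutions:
 g(c) = C1 + Integral(C2*airyai(3^(1/3)*c/2) + C3*airybi(3^(1/3)*c/2), c)


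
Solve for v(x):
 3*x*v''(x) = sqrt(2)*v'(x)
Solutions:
 v(x) = C1 + C2*x^(sqrt(2)/3 + 1)


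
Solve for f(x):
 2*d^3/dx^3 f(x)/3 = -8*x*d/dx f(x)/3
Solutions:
 f(x) = C1 + Integral(C2*airyai(-2^(2/3)*x) + C3*airybi(-2^(2/3)*x), x)


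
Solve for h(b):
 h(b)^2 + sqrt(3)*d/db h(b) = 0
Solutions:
 h(b) = 3/(C1 + sqrt(3)*b)


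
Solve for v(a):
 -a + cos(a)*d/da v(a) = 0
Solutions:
 v(a) = C1 + Integral(a/cos(a), a)


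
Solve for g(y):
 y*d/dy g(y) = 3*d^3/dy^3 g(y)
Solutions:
 g(y) = C1 + Integral(C2*airyai(3^(2/3)*y/3) + C3*airybi(3^(2/3)*y/3), y)


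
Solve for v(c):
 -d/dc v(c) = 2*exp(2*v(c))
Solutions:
 v(c) = log(-sqrt(-1/(C1 - 2*c))) - log(2)/2
 v(c) = log(-1/(C1 - 2*c))/2 - log(2)/2


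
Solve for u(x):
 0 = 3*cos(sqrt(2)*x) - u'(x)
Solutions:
 u(x) = C1 + 3*sqrt(2)*sin(sqrt(2)*x)/2


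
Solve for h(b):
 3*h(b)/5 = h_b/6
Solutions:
 h(b) = C1*exp(18*b/5)


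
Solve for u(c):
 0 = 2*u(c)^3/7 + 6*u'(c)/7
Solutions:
 u(c) = -sqrt(6)*sqrt(-1/(C1 - c))/2
 u(c) = sqrt(6)*sqrt(-1/(C1 - c))/2


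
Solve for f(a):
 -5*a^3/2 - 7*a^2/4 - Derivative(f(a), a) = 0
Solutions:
 f(a) = C1 - 5*a^4/8 - 7*a^3/12


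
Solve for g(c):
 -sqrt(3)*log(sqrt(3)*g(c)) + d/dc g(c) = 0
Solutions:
 -2*sqrt(3)*Integral(1/(2*log(_y) + log(3)), (_y, g(c)))/3 = C1 - c


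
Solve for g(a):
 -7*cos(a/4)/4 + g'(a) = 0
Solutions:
 g(a) = C1 + 7*sin(a/4)


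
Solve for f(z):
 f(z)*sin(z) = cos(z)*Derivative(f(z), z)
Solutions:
 f(z) = C1/cos(z)


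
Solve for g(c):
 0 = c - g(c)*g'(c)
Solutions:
 g(c) = -sqrt(C1 + c^2)
 g(c) = sqrt(C1 + c^2)


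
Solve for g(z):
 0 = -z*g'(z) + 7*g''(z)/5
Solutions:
 g(z) = C1 + C2*erfi(sqrt(70)*z/14)


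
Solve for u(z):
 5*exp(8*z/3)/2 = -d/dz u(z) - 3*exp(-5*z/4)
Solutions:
 u(z) = C1 - 15*exp(8*z/3)/16 + 12*exp(-5*z/4)/5


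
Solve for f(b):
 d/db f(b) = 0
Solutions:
 f(b) = C1


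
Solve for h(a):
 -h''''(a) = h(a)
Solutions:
 h(a) = (C1*sin(sqrt(2)*a/2) + C2*cos(sqrt(2)*a/2))*exp(-sqrt(2)*a/2) + (C3*sin(sqrt(2)*a/2) + C4*cos(sqrt(2)*a/2))*exp(sqrt(2)*a/2)


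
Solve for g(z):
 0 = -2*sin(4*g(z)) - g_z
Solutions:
 g(z) = -acos((-C1 - exp(16*z))/(C1 - exp(16*z)))/4 + pi/2
 g(z) = acos((-C1 - exp(16*z))/(C1 - exp(16*z)))/4


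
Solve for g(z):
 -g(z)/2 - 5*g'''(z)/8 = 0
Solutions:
 g(z) = C3*exp(-10^(2/3)*z/5) + (C1*sin(10^(2/3)*sqrt(3)*z/10) + C2*cos(10^(2/3)*sqrt(3)*z/10))*exp(10^(2/3)*z/10)


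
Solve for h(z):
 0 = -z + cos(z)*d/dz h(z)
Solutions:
 h(z) = C1 + Integral(z/cos(z), z)


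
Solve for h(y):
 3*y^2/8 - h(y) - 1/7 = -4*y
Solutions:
 h(y) = 3*y^2/8 + 4*y - 1/7


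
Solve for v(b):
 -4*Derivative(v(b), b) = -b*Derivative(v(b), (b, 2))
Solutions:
 v(b) = C1 + C2*b^5


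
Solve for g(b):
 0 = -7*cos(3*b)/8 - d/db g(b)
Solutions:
 g(b) = C1 - 7*sin(3*b)/24


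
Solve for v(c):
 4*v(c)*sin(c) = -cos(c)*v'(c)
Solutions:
 v(c) = C1*cos(c)^4


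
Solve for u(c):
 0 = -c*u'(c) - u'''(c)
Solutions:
 u(c) = C1 + Integral(C2*airyai(-c) + C3*airybi(-c), c)


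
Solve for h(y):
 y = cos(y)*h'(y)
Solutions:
 h(y) = C1 + Integral(y/cos(y), y)


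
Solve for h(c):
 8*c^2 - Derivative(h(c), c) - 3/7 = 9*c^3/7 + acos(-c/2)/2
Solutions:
 h(c) = C1 - 9*c^4/28 + 8*c^3/3 - c*acos(-c/2)/2 - 3*c/7 - sqrt(4 - c^2)/2


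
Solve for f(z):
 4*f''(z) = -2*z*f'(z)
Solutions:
 f(z) = C1 + C2*erf(z/2)


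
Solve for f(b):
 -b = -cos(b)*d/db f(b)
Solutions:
 f(b) = C1 + Integral(b/cos(b), b)


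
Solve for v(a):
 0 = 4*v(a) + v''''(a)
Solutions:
 v(a) = (C1*sin(a) + C2*cos(a))*exp(-a) + (C3*sin(a) + C4*cos(a))*exp(a)


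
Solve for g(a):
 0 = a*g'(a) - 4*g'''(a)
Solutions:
 g(a) = C1 + Integral(C2*airyai(2^(1/3)*a/2) + C3*airybi(2^(1/3)*a/2), a)


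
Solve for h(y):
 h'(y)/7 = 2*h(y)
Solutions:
 h(y) = C1*exp(14*y)


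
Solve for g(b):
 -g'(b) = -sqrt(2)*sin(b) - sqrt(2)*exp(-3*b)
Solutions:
 g(b) = C1 - sqrt(2)*cos(b) - sqrt(2)*exp(-3*b)/3


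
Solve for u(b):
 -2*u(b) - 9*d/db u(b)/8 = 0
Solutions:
 u(b) = C1*exp(-16*b/9)


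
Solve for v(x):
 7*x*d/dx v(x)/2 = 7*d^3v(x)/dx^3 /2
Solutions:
 v(x) = C1 + Integral(C2*airyai(x) + C3*airybi(x), x)


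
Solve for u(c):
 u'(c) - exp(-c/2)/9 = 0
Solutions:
 u(c) = C1 - 2*exp(-c/2)/9


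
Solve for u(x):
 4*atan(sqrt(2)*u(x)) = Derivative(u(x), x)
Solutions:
 Integral(1/atan(sqrt(2)*_y), (_y, u(x))) = C1 + 4*x


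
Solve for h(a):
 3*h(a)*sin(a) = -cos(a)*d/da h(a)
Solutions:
 h(a) = C1*cos(a)^3


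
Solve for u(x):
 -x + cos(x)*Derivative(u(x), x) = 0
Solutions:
 u(x) = C1 + Integral(x/cos(x), x)


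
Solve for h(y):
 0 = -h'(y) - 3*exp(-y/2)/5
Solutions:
 h(y) = C1 + 6*exp(-y/2)/5


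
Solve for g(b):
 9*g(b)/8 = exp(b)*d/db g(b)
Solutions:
 g(b) = C1*exp(-9*exp(-b)/8)


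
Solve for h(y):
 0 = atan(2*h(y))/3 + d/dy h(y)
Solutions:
 Integral(1/atan(2*_y), (_y, h(y))) = C1 - y/3


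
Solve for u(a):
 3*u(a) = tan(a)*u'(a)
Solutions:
 u(a) = C1*sin(a)^3


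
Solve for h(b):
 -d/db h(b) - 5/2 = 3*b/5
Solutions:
 h(b) = C1 - 3*b^2/10 - 5*b/2


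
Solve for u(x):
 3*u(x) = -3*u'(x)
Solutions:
 u(x) = C1*exp(-x)


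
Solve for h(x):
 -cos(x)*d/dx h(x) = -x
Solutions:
 h(x) = C1 + Integral(x/cos(x), x)


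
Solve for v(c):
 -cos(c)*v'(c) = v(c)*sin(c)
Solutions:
 v(c) = C1*cos(c)


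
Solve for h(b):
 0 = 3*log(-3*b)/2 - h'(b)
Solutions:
 h(b) = C1 + 3*b*log(-b)/2 + 3*b*(-1 + log(3))/2


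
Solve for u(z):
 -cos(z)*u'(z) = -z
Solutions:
 u(z) = C1 + Integral(z/cos(z), z)


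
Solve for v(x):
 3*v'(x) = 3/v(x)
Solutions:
 v(x) = -sqrt(C1 + 2*x)
 v(x) = sqrt(C1 + 2*x)


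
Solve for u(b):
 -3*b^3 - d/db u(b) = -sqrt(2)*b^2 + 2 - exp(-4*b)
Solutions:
 u(b) = C1 - 3*b^4/4 + sqrt(2)*b^3/3 - 2*b - exp(-4*b)/4


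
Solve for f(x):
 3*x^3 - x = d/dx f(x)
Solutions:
 f(x) = C1 + 3*x^4/4 - x^2/2


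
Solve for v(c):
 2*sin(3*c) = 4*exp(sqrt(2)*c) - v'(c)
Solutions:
 v(c) = C1 + 2*sqrt(2)*exp(sqrt(2)*c) + 2*cos(3*c)/3


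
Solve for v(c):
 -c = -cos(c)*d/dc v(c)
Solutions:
 v(c) = C1 + Integral(c/cos(c), c)


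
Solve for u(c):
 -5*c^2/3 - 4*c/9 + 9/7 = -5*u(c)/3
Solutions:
 u(c) = c^2 + 4*c/15 - 27/35


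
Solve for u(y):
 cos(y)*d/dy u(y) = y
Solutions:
 u(y) = C1 + Integral(y/cos(y), y)


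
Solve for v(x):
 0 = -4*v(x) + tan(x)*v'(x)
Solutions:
 v(x) = C1*sin(x)^4


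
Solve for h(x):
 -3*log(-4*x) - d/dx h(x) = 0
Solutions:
 h(x) = C1 - 3*x*log(-x) + 3*x*(1 - 2*log(2))


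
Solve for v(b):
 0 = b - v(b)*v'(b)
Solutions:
 v(b) = -sqrt(C1 + b^2)
 v(b) = sqrt(C1 + b^2)


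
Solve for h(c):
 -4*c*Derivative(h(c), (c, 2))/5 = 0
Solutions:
 h(c) = C1 + C2*c


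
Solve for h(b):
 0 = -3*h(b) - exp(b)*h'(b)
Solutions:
 h(b) = C1*exp(3*exp(-b))


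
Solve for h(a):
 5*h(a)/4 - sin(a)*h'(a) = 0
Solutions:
 h(a) = C1*(cos(a) - 1)^(5/8)/(cos(a) + 1)^(5/8)


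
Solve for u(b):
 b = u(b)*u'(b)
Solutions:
 u(b) = -sqrt(C1 + b^2)
 u(b) = sqrt(C1 + b^2)


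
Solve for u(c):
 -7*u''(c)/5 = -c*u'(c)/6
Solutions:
 u(c) = C1 + C2*erfi(sqrt(105)*c/42)


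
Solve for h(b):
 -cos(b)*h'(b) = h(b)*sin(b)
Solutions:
 h(b) = C1*cos(b)


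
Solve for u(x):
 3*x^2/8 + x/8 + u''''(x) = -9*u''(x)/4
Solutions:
 u(x) = C1 + C2*x + C3*sin(3*x/2) + C4*cos(3*x/2) - x^4/72 - x^3/108 + 2*x^2/27


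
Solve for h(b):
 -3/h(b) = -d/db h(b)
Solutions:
 h(b) = -sqrt(C1 + 6*b)
 h(b) = sqrt(C1 + 6*b)


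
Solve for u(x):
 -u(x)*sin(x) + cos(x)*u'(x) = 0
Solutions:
 u(x) = C1/cos(x)


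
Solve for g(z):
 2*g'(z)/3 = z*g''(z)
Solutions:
 g(z) = C1 + C2*z^(5/3)


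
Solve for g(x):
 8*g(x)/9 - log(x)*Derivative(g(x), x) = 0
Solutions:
 g(x) = C1*exp(8*li(x)/9)


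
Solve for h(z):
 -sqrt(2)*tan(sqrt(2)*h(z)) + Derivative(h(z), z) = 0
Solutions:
 h(z) = sqrt(2)*(pi - asin(C1*exp(2*z)))/2
 h(z) = sqrt(2)*asin(C1*exp(2*z))/2


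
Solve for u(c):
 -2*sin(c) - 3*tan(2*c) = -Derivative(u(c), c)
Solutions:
 u(c) = C1 - 3*log(cos(2*c))/2 - 2*cos(c)


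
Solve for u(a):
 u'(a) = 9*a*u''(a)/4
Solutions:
 u(a) = C1 + C2*a^(13/9)


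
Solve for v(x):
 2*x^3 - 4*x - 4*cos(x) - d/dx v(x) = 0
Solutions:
 v(x) = C1 + x^4/2 - 2*x^2 - 4*sin(x)


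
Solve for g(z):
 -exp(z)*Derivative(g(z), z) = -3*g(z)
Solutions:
 g(z) = C1*exp(-3*exp(-z))


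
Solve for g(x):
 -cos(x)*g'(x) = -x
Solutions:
 g(x) = C1 + Integral(x/cos(x), x)


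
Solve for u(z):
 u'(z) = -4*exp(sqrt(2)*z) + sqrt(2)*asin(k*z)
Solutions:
 u(z) = C1 + sqrt(2)*Piecewise((z*asin(k*z) + sqrt(-k^2*z^2 + 1)/k, Ne(k, 0)), (0, True)) - 2*sqrt(2)*exp(sqrt(2)*z)


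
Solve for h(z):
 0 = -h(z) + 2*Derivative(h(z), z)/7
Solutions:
 h(z) = C1*exp(7*z/2)


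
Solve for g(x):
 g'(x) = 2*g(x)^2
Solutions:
 g(x) = -1/(C1 + 2*x)


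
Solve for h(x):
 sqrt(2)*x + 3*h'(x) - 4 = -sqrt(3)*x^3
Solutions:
 h(x) = C1 - sqrt(3)*x^4/12 - sqrt(2)*x^2/6 + 4*x/3


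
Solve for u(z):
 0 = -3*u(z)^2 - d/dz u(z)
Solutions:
 u(z) = 1/(C1 + 3*z)


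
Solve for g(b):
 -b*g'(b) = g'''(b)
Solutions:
 g(b) = C1 + Integral(C2*airyai(-b) + C3*airybi(-b), b)


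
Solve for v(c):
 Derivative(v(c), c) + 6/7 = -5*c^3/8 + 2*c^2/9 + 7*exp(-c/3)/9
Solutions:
 v(c) = C1 - 5*c^4/32 + 2*c^3/27 - 6*c/7 - 7*exp(-c/3)/3


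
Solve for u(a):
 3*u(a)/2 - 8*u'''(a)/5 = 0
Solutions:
 u(a) = C3*exp(15^(1/3)*2^(2/3)*a/4) + (C1*sin(2^(2/3)*3^(5/6)*5^(1/3)*a/8) + C2*cos(2^(2/3)*3^(5/6)*5^(1/3)*a/8))*exp(-15^(1/3)*2^(2/3)*a/8)


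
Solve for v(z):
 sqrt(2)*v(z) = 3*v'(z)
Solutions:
 v(z) = C1*exp(sqrt(2)*z/3)


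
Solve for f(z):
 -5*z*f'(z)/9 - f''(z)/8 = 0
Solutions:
 f(z) = C1 + C2*erf(2*sqrt(5)*z/3)


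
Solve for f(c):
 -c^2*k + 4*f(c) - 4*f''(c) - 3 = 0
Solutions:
 f(c) = C1*exp(-c) + C2*exp(c) + c^2*k/4 + k/2 + 3/4


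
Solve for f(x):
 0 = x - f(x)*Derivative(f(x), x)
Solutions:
 f(x) = -sqrt(C1 + x^2)
 f(x) = sqrt(C1 + x^2)


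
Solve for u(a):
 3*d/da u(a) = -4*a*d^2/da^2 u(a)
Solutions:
 u(a) = C1 + C2*a^(1/4)


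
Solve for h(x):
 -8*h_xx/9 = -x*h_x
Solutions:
 h(x) = C1 + C2*erfi(3*x/4)


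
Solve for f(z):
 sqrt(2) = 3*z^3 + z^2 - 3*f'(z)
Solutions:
 f(z) = C1 + z^4/4 + z^3/9 - sqrt(2)*z/3


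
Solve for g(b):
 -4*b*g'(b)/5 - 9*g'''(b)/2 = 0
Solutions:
 g(b) = C1 + Integral(C2*airyai(-2*75^(1/3)*b/15) + C3*airybi(-2*75^(1/3)*b/15), b)


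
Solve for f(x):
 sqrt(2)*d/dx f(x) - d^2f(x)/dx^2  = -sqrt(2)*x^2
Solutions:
 f(x) = C1 + C2*exp(sqrt(2)*x) - x^3/3 - sqrt(2)*x^2/2 - x


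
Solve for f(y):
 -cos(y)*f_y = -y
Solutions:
 f(y) = C1 + Integral(y/cos(y), y)


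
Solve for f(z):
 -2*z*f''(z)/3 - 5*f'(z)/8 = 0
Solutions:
 f(z) = C1 + C2*z^(1/16)


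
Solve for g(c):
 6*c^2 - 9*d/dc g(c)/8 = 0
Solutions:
 g(c) = C1 + 16*c^3/9


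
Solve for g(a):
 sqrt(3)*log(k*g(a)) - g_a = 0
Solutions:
 li(k*g(a))/k = C1 + sqrt(3)*a


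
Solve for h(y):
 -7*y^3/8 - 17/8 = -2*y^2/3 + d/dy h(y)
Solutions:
 h(y) = C1 - 7*y^4/32 + 2*y^3/9 - 17*y/8


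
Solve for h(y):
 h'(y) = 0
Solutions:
 h(y) = C1


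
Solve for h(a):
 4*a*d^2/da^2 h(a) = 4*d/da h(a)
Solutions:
 h(a) = C1 + C2*a^2


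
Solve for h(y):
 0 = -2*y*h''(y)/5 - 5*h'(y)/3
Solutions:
 h(y) = C1 + C2/y^(19/6)


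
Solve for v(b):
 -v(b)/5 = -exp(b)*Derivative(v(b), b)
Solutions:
 v(b) = C1*exp(-exp(-b)/5)


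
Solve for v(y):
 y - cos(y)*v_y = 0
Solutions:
 v(y) = C1 + Integral(y/cos(y), y)


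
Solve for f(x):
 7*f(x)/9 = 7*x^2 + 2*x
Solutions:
 f(x) = 9*x*(7*x + 2)/7


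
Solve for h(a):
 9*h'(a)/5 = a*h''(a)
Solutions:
 h(a) = C1 + C2*a^(14/5)


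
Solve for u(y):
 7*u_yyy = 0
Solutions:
 u(y) = C1 + C2*y + C3*y^2


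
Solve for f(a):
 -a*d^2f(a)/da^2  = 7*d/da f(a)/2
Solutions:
 f(a) = C1 + C2/a^(5/2)


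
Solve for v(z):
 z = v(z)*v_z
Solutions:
 v(z) = -sqrt(C1 + z^2)
 v(z) = sqrt(C1 + z^2)


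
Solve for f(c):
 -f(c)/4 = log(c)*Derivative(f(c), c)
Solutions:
 f(c) = C1*exp(-li(c)/4)


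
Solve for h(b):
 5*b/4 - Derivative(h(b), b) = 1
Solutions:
 h(b) = C1 + 5*b^2/8 - b


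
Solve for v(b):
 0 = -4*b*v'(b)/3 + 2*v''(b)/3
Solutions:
 v(b) = C1 + C2*erfi(b)


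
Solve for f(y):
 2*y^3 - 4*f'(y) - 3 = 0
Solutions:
 f(y) = C1 + y^4/8 - 3*y/4


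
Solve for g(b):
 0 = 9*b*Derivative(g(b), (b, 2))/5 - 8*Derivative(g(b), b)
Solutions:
 g(b) = C1 + C2*b^(49/9)


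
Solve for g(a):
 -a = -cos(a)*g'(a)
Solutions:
 g(a) = C1 + Integral(a/cos(a), a)


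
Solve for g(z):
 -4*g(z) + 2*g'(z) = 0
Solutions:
 g(z) = C1*exp(2*z)


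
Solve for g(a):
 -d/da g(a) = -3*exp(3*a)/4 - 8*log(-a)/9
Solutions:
 g(a) = C1 + 8*a*log(-a)/9 - 8*a/9 + exp(3*a)/4


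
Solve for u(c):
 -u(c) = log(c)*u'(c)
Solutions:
 u(c) = C1*exp(-li(c))


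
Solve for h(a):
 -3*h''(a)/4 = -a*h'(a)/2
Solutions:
 h(a) = C1 + C2*erfi(sqrt(3)*a/3)


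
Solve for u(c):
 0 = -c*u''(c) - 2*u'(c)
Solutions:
 u(c) = C1 + C2/c


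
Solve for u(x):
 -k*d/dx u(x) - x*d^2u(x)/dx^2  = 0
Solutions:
 u(x) = C1 + x^(1 - re(k))*(C2*sin(log(x)*Abs(im(k))) + C3*cos(log(x)*im(k)))


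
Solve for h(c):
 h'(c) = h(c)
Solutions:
 h(c) = C1*exp(c)


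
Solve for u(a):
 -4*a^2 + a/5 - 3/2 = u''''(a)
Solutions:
 u(a) = C1 + C2*a + C3*a^2 + C4*a^3 - a^6/90 + a^5/600 - a^4/16


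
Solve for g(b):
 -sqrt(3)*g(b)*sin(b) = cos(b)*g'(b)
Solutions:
 g(b) = C1*cos(b)^(sqrt(3))


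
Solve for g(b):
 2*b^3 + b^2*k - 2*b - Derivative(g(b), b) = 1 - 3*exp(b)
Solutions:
 g(b) = C1 + b^4/2 + b^3*k/3 - b^2 - b + 3*exp(b)


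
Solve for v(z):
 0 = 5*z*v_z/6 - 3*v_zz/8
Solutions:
 v(z) = C1 + C2*erfi(sqrt(10)*z/3)


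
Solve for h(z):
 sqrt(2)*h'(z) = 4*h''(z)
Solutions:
 h(z) = C1 + C2*exp(sqrt(2)*z/4)


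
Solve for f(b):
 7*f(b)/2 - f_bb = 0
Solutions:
 f(b) = C1*exp(-sqrt(14)*b/2) + C2*exp(sqrt(14)*b/2)


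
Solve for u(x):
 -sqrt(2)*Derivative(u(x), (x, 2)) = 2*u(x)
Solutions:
 u(x) = C1*sin(2^(1/4)*x) + C2*cos(2^(1/4)*x)


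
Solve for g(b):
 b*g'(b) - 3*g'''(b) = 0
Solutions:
 g(b) = C1 + Integral(C2*airyai(3^(2/3)*b/3) + C3*airybi(3^(2/3)*b/3), b)


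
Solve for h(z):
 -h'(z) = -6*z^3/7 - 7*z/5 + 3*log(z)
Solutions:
 h(z) = C1 + 3*z^4/14 + 7*z^2/10 - 3*z*log(z) + 3*z


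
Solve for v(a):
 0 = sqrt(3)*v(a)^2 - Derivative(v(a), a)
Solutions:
 v(a) = -1/(C1 + sqrt(3)*a)


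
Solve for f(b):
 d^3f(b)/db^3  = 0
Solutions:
 f(b) = C1 + C2*b + C3*b^2


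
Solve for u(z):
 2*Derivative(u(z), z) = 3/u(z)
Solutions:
 u(z) = -sqrt(C1 + 3*z)
 u(z) = sqrt(C1 + 3*z)


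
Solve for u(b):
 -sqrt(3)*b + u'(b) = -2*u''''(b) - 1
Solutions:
 u(b) = C1 + C4*exp(-2^(2/3)*b/2) + sqrt(3)*b^2/2 - b + (C2*sin(2^(2/3)*sqrt(3)*b/4) + C3*cos(2^(2/3)*sqrt(3)*b/4))*exp(2^(2/3)*b/4)


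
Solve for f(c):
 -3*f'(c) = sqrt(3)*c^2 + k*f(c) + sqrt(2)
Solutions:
 f(c) = C1*exp(-c*k/3) - sqrt(3)*c^2/k + 6*sqrt(3)*c/k^2 - sqrt(2)/k - 18*sqrt(3)/k^3


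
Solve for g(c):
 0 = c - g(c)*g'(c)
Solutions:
 g(c) = -sqrt(C1 + c^2)
 g(c) = sqrt(C1 + c^2)


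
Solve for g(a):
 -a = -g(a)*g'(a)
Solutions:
 g(a) = -sqrt(C1 + a^2)
 g(a) = sqrt(C1 + a^2)


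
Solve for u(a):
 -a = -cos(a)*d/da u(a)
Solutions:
 u(a) = C1 + Integral(a/cos(a), a)


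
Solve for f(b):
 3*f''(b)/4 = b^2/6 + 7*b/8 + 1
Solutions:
 f(b) = C1 + C2*b + b^4/54 + 7*b^3/36 + 2*b^2/3


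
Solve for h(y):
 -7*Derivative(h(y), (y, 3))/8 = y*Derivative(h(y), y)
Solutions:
 h(y) = C1 + Integral(C2*airyai(-2*7^(2/3)*y/7) + C3*airybi(-2*7^(2/3)*y/7), y)


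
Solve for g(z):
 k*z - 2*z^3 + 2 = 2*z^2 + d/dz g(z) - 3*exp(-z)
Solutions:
 g(z) = C1 + k*z^2/2 - z^4/2 - 2*z^3/3 + 2*z - 3*exp(-z)


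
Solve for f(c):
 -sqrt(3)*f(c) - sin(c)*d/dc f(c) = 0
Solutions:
 f(c) = C1*(cos(c) + 1)^(sqrt(3)/2)/(cos(c) - 1)^(sqrt(3)/2)


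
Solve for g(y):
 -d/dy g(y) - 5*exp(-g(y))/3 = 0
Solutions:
 g(y) = log(C1 - 5*y/3)


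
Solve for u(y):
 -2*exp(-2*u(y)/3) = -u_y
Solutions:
 u(y) = 3*log(-sqrt(C1 + 2*y)) - 3*log(3) + 3*log(6)/2
 u(y) = 3*log(C1 + 2*y)/2 - 3*log(3) + 3*log(6)/2


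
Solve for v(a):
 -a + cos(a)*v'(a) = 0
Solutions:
 v(a) = C1 + Integral(a/cos(a), a)


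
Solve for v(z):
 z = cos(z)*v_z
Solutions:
 v(z) = C1 + Integral(z/cos(z), z)


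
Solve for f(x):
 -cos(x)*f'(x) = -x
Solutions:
 f(x) = C1 + Integral(x/cos(x), x)


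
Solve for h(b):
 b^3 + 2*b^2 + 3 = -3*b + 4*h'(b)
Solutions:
 h(b) = C1 + b^4/16 + b^3/6 + 3*b^2/8 + 3*b/4


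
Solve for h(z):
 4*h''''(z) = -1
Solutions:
 h(z) = C1 + C2*z + C3*z^2 + C4*z^3 - z^4/96


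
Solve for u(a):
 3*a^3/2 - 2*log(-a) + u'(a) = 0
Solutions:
 u(a) = C1 - 3*a^4/8 + 2*a*log(-a) - 2*a


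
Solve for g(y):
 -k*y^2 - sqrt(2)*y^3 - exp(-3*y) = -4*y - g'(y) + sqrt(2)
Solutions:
 g(y) = C1 + k*y^3/3 + sqrt(2)*y^4/4 - 2*y^2 + sqrt(2)*y - exp(-3*y)/3


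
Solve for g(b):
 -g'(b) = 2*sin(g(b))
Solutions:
 g(b) = -acos((-C1 - exp(4*b))/(C1 - exp(4*b))) + 2*pi
 g(b) = acos((-C1 - exp(4*b))/(C1 - exp(4*b)))


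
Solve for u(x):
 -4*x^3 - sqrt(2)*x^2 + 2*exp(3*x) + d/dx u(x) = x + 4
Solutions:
 u(x) = C1 + x^4 + sqrt(2)*x^3/3 + x^2/2 + 4*x - 2*exp(3*x)/3


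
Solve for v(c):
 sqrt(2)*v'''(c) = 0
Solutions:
 v(c) = C1 + C2*c + C3*c^2


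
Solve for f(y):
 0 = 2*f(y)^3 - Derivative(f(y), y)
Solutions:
 f(y) = -sqrt(2)*sqrt(-1/(C1 + 2*y))/2
 f(y) = sqrt(2)*sqrt(-1/(C1 + 2*y))/2


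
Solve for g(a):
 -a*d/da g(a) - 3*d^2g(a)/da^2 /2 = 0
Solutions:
 g(a) = C1 + C2*erf(sqrt(3)*a/3)


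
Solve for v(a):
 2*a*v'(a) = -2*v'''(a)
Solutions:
 v(a) = C1 + Integral(C2*airyai(-a) + C3*airybi(-a), a)


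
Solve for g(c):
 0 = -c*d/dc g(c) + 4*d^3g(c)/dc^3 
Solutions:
 g(c) = C1 + Integral(C2*airyai(2^(1/3)*c/2) + C3*airybi(2^(1/3)*c/2), c)


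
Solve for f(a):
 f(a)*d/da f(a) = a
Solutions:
 f(a) = -sqrt(C1 + a^2)
 f(a) = sqrt(C1 + a^2)


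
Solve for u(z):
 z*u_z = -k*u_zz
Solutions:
 u(z) = C1 + C2*sqrt(k)*erf(sqrt(2)*z*sqrt(1/k)/2)


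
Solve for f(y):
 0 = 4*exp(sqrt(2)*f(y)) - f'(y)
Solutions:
 f(y) = sqrt(2)*(2*log(-1/(C1 + 4*y)) - log(2))/4


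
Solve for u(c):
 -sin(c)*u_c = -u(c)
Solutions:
 u(c) = C1*sqrt(cos(c) - 1)/sqrt(cos(c) + 1)


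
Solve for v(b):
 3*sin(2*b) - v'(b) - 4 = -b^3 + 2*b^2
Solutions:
 v(b) = C1 + b^4/4 - 2*b^3/3 - 4*b - 3*cos(2*b)/2


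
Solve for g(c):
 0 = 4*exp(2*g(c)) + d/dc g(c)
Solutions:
 g(c) = log(-sqrt(-1/(C1 - 4*c))) - log(2)/2
 g(c) = log(-1/(C1 - 4*c))/2 - log(2)/2


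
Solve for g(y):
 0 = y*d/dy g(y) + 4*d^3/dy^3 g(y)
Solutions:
 g(y) = C1 + Integral(C2*airyai(-2^(1/3)*y/2) + C3*airybi(-2^(1/3)*y/2), y)


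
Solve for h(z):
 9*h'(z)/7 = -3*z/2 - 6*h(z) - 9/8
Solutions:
 h(z) = C1*exp(-14*z/3) - z/4 - 15/112


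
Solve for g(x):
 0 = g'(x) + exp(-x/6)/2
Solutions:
 g(x) = C1 + 3*exp(-x/6)


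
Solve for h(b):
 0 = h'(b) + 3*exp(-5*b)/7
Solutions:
 h(b) = C1 + 3*exp(-5*b)/35


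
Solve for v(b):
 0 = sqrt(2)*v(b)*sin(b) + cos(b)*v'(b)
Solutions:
 v(b) = C1*cos(b)^(sqrt(2))


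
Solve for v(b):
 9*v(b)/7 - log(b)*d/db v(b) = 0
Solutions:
 v(b) = C1*exp(9*li(b)/7)


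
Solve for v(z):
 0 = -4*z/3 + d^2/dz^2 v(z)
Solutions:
 v(z) = C1 + C2*z + 2*z^3/9


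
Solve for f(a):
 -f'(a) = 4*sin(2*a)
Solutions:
 f(a) = C1 + 2*cos(2*a)


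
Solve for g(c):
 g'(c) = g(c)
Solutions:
 g(c) = C1*exp(c)


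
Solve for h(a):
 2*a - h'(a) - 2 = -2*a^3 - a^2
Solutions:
 h(a) = C1 + a^4/2 + a^3/3 + a^2 - 2*a


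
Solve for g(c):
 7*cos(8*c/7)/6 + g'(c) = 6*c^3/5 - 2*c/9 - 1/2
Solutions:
 g(c) = C1 + 3*c^4/10 - c^2/9 - c/2 - 49*sin(8*c/7)/48


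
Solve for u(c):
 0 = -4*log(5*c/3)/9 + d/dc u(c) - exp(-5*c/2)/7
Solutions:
 u(c) = C1 + 4*c*log(c)/9 + 4*c*(-log(3) - 1 + log(5))/9 - 2*exp(-5*c/2)/35


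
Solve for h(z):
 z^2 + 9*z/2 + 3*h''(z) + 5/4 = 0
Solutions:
 h(z) = C1 + C2*z - z^4/36 - z^3/4 - 5*z^2/24


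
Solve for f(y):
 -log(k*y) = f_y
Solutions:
 f(y) = C1 - y*log(k*y) + y


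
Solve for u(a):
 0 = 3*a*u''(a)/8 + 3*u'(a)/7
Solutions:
 u(a) = C1 + C2/a^(1/7)


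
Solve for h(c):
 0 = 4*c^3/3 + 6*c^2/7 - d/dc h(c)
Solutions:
 h(c) = C1 + c^4/3 + 2*c^3/7


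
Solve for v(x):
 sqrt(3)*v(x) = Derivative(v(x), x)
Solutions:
 v(x) = C1*exp(sqrt(3)*x)


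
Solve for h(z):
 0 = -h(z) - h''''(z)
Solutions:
 h(z) = (C1*sin(sqrt(2)*z/2) + C2*cos(sqrt(2)*z/2))*exp(-sqrt(2)*z/2) + (C3*sin(sqrt(2)*z/2) + C4*cos(sqrt(2)*z/2))*exp(sqrt(2)*z/2)


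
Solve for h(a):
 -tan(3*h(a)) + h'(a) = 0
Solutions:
 h(a) = -asin(C1*exp(3*a))/3 + pi/3
 h(a) = asin(C1*exp(3*a))/3


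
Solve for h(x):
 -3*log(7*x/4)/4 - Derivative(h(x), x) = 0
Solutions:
 h(x) = C1 - 3*x*log(x)/4 - 3*x*log(7)/4 + 3*x/4 + 3*x*log(2)/2


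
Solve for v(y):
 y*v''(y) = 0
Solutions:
 v(y) = C1 + C2*y


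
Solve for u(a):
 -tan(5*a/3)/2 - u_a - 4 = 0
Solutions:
 u(a) = C1 - 4*a + 3*log(cos(5*a/3))/10


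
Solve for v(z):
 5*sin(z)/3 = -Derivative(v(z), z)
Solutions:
 v(z) = C1 + 5*cos(z)/3


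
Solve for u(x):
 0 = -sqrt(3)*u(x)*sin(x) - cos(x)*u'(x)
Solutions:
 u(x) = C1*cos(x)^(sqrt(3))


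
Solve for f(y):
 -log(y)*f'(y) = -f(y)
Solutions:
 f(y) = C1*exp(li(y))


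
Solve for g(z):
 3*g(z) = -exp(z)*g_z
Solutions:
 g(z) = C1*exp(3*exp(-z))


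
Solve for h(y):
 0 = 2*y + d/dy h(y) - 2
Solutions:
 h(y) = C1 - y^2 + 2*y


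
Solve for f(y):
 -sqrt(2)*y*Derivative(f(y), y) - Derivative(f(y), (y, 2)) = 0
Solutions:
 f(y) = C1 + C2*erf(2^(3/4)*y/2)


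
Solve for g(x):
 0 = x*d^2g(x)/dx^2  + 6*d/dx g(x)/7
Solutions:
 g(x) = C1 + C2*x^(1/7)


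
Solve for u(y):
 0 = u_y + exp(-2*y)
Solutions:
 u(y) = C1 + exp(-2*y)/2


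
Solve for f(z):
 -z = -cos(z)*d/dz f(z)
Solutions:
 f(z) = C1 + Integral(z/cos(z), z)


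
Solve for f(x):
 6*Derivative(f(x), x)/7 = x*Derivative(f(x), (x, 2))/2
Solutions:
 f(x) = C1 + C2*x^(19/7)


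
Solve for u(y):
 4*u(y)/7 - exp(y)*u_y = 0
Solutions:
 u(y) = C1*exp(-4*exp(-y)/7)


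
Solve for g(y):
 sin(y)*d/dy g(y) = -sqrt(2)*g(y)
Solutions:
 g(y) = C1*(cos(y) + 1)^(sqrt(2)/2)/(cos(y) - 1)^(sqrt(2)/2)


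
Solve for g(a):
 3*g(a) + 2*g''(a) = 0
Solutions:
 g(a) = C1*sin(sqrt(6)*a/2) + C2*cos(sqrt(6)*a/2)


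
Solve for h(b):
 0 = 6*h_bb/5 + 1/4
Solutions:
 h(b) = C1 + C2*b - 5*b^2/48


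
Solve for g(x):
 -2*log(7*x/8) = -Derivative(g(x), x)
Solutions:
 g(x) = C1 + 2*x*log(x) - 2*x + x*log(49/64)


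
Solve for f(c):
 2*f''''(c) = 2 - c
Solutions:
 f(c) = C1 + C2*c + C3*c^2 + C4*c^3 - c^5/240 + c^4/24


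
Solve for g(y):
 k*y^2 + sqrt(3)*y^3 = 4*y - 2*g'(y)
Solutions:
 g(y) = C1 - k*y^3/6 - sqrt(3)*y^4/8 + y^2


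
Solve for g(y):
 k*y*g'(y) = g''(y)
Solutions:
 g(y) = Piecewise((-sqrt(2)*sqrt(pi)*C1*erf(sqrt(2)*y*sqrt(-k)/2)/(2*sqrt(-k)) - C2, (k > 0) | (k < 0)), (-C1*y - C2, True))


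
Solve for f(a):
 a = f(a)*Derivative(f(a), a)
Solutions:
 f(a) = -sqrt(C1 + a^2)
 f(a) = sqrt(C1 + a^2)


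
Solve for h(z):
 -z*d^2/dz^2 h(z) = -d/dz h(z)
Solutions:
 h(z) = C1 + C2*z^2


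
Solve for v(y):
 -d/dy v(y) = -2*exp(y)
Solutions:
 v(y) = C1 + 2*exp(y)


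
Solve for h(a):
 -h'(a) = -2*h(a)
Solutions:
 h(a) = C1*exp(2*a)


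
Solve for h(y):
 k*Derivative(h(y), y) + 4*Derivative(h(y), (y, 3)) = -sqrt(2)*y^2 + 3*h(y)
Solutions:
 h(y) = C1*exp(y*(-k/((-3^(1/3) + 3^(5/6)*I)*(sqrt(3)*sqrt(k^3 + 243) + 27)^(1/3)) - 3^(1/3)*(sqrt(3)*sqrt(k^3 + 243) + 27)^(1/3)/12 + 3^(5/6)*I*(sqrt(3)*sqrt(k^3 + 243) + 27)^(1/3)/12)) + C2*exp(y*(k/((3^(1/3) + 3^(5/6)*I)*(sqrt(3)*sqrt(k^3 + 243) + 27)^(1/3)) - 3^(1/3)*(sqrt(3)*sqrt(k^3 + 243) + 27)^(1/3)/12 - 3^(5/6)*I*(sqrt(3)*sqrt(k^3 + 243) + 27)^(1/3)/12)) + C3*exp(3^(1/3)*y*(-3^(1/3)*k/(sqrt(3)*sqrt(k^3 + 243) + 27)^(1/3) + (sqrt(3)*sqrt(k^3 + 243) + 27)^(1/3))/6) + 2*sqrt(2)*k^2/27 + 2*sqrt(2)*k*y/9 + sqrt(2)*y^2/3


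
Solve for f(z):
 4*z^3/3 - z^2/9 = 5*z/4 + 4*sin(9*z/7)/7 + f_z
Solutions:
 f(z) = C1 + z^4/3 - z^3/27 - 5*z^2/8 + 4*cos(9*z/7)/9


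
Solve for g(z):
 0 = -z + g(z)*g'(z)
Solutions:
 g(z) = -sqrt(C1 + z^2)
 g(z) = sqrt(C1 + z^2)


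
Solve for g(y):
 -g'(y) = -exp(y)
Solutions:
 g(y) = C1 + exp(y)


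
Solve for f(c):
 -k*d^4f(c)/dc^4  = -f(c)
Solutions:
 f(c) = C1*exp(-c*(1/k)^(1/4)) + C2*exp(c*(1/k)^(1/4)) + C3*exp(-I*c*(1/k)^(1/4)) + C4*exp(I*c*(1/k)^(1/4))


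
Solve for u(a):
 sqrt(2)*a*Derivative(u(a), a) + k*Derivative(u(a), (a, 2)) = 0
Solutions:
 u(a) = C1 + C2*sqrt(k)*erf(2^(3/4)*a*sqrt(1/k)/2)


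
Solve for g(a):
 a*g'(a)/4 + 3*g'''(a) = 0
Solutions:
 g(a) = C1 + Integral(C2*airyai(-18^(1/3)*a/6) + C3*airybi(-18^(1/3)*a/6), a)


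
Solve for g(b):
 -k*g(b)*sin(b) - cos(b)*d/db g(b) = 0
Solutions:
 g(b) = C1*exp(k*log(cos(b)))


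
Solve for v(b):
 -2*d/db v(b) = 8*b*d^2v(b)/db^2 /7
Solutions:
 v(b) = C1 + C2/b^(3/4)


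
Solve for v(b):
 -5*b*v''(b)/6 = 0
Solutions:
 v(b) = C1 + C2*b


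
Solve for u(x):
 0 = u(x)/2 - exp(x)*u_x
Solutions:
 u(x) = C1*exp(-exp(-x)/2)


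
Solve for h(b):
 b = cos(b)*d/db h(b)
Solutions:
 h(b) = C1 + Integral(b/cos(b), b)


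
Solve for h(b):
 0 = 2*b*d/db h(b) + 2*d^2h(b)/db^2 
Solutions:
 h(b) = C1 + C2*erf(sqrt(2)*b/2)


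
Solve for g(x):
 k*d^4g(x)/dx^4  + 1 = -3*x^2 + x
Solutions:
 g(x) = C1 + C2*x + C3*x^2 + C4*x^3 - x^6/(120*k) + x^5/(120*k) - x^4/(24*k)


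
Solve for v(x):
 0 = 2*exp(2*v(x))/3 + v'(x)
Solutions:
 v(x) = log(-sqrt(1/(C1 + 2*x))) - log(2) + log(6)/2
 v(x) = log(1/(C1 + 2*x))/2 - log(2) + log(6)/2


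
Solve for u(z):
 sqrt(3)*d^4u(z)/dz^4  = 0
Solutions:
 u(z) = C1 + C2*z + C3*z^2 + C4*z^3


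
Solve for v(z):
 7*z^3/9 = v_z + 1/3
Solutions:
 v(z) = C1 + 7*z^4/36 - z/3


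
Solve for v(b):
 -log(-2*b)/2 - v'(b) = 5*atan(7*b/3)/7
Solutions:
 v(b) = C1 - b*log(-b)/2 - 5*b*atan(7*b/3)/7 - b*log(2)/2 + b/2 + 15*log(49*b^2 + 9)/98


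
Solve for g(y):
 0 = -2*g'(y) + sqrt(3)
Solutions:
 g(y) = C1 + sqrt(3)*y/2


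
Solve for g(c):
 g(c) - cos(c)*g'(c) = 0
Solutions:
 g(c) = C1*sqrt(sin(c) + 1)/sqrt(sin(c) - 1)


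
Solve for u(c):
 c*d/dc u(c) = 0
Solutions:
 u(c) = C1


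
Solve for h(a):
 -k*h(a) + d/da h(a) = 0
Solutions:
 h(a) = C1*exp(a*k)


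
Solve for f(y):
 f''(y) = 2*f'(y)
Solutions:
 f(y) = C1 + C2*exp(2*y)


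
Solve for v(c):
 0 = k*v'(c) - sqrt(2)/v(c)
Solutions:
 v(c) = -sqrt(C1 + 2*sqrt(2)*c/k)
 v(c) = sqrt(C1 + 2*sqrt(2)*c/k)


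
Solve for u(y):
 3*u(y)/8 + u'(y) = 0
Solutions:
 u(y) = C1*exp(-3*y/8)


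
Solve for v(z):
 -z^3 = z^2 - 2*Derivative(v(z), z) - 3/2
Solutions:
 v(z) = C1 + z^4/8 + z^3/6 - 3*z/4


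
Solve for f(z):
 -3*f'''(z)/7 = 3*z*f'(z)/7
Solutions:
 f(z) = C1 + Integral(C2*airyai(-z) + C3*airybi(-z), z)


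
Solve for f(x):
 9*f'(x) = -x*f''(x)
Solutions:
 f(x) = C1 + C2/x^8


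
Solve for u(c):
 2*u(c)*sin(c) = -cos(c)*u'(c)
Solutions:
 u(c) = C1*cos(c)^2


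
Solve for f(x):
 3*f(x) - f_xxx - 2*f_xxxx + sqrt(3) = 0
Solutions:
 f(x) = C1*exp(x*(-2 - 1/(4 + sqrt(17))^(1/3) + (4 + sqrt(17))^(1/3))/4)*sin(sqrt(3)*x*((4 + sqrt(17))^(-1/3) + (4 + sqrt(17))^(1/3))/4) + C2*exp(x*(-2 - 1/(4 + sqrt(17))^(1/3) + (4 + sqrt(17))^(1/3))/4)*cos(sqrt(3)*x*((4 + sqrt(17))^(-1/3) + (4 + sqrt(17))^(1/3))/4) + C3*exp(x) + C4*exp(x*(-(4 + sqrt(17))^(1/3) - 1 + (4 + sqrt(17))^(-1/3))/2) - sqrt(3)/3


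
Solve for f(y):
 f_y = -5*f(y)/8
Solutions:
 f(y) = C1*exp(-5*y/8)


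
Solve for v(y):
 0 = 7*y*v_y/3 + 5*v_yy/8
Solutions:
 v(y) = C1 + C2*erf(2*sqrt(105)*y/15)


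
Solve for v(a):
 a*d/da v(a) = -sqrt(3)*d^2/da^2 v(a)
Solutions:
 v(a) = C1 + C2*erf(sqrt(2)*3^(3/4)*a/6)


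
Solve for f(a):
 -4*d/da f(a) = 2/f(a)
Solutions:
 f(a) = -sqrt(C1 - a)
 f(a) = sqrt(C1 - a)


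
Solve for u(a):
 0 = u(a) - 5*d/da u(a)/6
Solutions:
 u(a) = C1*exp(6*a/5)


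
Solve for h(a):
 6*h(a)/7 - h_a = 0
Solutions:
 h(a) = C1*exp(6*a/7)


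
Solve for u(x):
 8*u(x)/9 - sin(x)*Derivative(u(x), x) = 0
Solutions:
 u(x) = C1*(cos(x) - 1)^(4/9)/(cos(x) + 1)^(4/9)


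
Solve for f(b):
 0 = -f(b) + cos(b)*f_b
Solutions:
 f(b) = C1*sqrt(sin(b) + 1)/sqrt(sin(b) - 1)


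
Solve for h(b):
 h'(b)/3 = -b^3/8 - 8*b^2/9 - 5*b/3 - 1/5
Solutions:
 h(b) = C1 - 3*b^4/32 - 8*b^3/9 - 5*b^2/2 - 3*b/5


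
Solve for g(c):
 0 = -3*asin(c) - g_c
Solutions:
 g(c) = C1 - 3*c*asin(c) - 3*sqrt(1 - c^2)


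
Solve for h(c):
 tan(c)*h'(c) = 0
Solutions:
 h(c) = C1


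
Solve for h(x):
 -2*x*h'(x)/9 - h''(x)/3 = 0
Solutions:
 h(x) = C1 + C2*erf(sqrt(3)*x/3)


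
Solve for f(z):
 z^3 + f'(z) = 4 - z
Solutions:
 f(z) = C1 - z^4/4 - z^2/2 + 4*z


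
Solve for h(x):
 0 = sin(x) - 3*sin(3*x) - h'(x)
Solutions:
 h(x) = C1 - cos(x) + cos(3*x)


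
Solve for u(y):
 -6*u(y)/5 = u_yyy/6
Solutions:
 u(y) = C3*exp(-30^(2/3)*y/5) + (C1*sin(3*10^(2/3)*3^(1/6)*y/10) + C2*cos(3*10^(2/3)*3^(1/6)*y/10))*exp(30^(2/3)*y/10)


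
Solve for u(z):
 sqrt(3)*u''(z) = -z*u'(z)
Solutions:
 u(z) = C1 + C2*erf(sqrt(2)*3^(3/4)*z/6)


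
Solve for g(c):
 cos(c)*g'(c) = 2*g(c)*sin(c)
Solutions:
 g(c) = C1/cos(c)^2


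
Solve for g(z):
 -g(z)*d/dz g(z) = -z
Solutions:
 g(z) = -sqrt(C1 + z^2)
 g(z) = sqrt(C1 + z^2)


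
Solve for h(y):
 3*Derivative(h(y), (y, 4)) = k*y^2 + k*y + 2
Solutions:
 h(y) = C1 + C2*y + C3*y^2 + C4*y^3 + k*y^6/1080 + k*y^5/360 + y^4/36


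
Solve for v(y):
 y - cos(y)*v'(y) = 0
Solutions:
 v(y) = C1 + Integral(y/cos(y), y)


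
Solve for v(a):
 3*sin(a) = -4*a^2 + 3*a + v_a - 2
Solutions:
 v(a) = C1 + 4*a^3/3 - 3*a^2/2 + 2*a - 3*cos(a)


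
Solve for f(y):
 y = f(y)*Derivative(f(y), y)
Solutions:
 f(y) = -sqrt(C1 + y^2)
 f(y) = sqrt(C1 + y^2)


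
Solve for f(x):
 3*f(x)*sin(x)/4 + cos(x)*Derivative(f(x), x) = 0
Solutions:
 f(x) = C1*cos(x)^(3/4)


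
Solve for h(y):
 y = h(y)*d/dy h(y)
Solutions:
 h(y) = -sqrt(C1 + y^2)
 h(y) = sqrt(C1 + y^2)


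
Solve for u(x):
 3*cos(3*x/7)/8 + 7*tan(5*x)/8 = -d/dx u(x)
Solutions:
 u(x) = C1 + 7*log(cos(5*x))/40 - 7*sin(3*x/7)/8


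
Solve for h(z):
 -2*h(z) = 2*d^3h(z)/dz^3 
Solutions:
 h(z) = C3*exp(-z) + (C1*sin(sqrt(3)*z/2) + C2*cos(sqrt(3)*z/2))*exp(z/2)


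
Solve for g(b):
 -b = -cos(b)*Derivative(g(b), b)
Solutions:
 g(b) = C1 + Integral(b/cos(b), b)


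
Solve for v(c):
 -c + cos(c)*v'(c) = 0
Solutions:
 v(c) = C1 + Integral(c/cos(c), c)


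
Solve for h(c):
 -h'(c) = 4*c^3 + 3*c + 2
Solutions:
 h(c) = C1 - c^4 - 3*c^2/2 - 2*c


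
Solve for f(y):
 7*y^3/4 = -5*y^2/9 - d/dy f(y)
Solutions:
 f(y) = C1 - 7*y^4/16 - 5*y^3/27


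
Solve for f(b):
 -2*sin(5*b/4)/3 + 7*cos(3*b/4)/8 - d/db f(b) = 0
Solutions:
 f(b) = C1 + 7*sin(3*b/4)/6 + 8*cos(5*b/4)/15


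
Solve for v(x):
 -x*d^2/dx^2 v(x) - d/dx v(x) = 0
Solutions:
 v(x) = C1 + C2*log(x)


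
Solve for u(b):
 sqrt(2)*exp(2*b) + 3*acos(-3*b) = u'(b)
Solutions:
 u(b) = C1 + 3*b*acos(-3*b) + sqrt(1 - 9*b^2) + sqrt(2)*exp(2*b)/2


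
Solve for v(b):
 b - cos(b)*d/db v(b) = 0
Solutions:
 v(b) = C1 + Integral(b/cos(b), b)


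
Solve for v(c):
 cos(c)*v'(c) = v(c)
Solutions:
 v(c) = C1*sqrt(sin(c) + 1)/sqrt(sin(c) - 1)


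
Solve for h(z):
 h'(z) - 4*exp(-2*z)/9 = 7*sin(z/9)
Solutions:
 h(z) = C1 - 63*cos(z/9) - 2*exp(-2*z)/9


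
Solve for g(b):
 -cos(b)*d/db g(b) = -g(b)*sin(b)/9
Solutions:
 g(b) = C1/cos(b)^(1/9)


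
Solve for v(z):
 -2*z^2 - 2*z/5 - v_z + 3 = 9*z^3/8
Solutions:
 v(z) = C1 - 9*z^4/32 - 2*z^3/3 - z^2/5 + 3*z


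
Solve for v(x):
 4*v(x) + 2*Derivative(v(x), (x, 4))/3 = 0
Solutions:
 v(x) = (C1*sin(2^(3/4)*3^(1/4)*x/2) + C2*cos(2^(3/4)*3^(1/4)*x/2))*exp(-2^(3/4)*3^(1/4)*x/2) + (C3*sin(2^(3/4)*3^(1/4)*x/2) + C4*cos(2^(3/4)*3^(1/4)*x/2))*exp(2^(3/4)*3^(1/4)*x/2)


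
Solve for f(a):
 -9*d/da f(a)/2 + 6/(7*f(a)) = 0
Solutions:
 f(a) = -sqrt(C1 + 168*a)/21
 f(a) = sqrt(C1 + 168*a)/21


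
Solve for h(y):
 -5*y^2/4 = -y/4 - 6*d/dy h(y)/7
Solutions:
 h(y) = C1 + 35*y^3/72 - 7*y^2/48


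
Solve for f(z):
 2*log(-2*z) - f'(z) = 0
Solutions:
 f(z) = C1 + 2*z*log(-z) + 2*z*(-1 + log(2))


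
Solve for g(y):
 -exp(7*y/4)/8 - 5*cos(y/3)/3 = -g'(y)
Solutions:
 g(y) = C1 + exp(7*y/4)/14 + 5*sin(y/3)


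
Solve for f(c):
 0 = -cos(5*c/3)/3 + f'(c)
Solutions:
 f(c) = C1 + sin(5*c/3)/5


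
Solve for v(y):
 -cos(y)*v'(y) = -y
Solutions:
 v(y) = C1 + Integral(y/cos(y), y)


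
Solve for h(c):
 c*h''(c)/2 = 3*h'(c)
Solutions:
 h(c) = C1 + C2*c^7


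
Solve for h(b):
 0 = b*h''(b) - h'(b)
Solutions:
 h(b) = C1 + C2*b^2


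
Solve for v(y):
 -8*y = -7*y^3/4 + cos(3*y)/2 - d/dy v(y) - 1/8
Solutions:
 v(y) = C1 - 7*y^4/16 + 4*y^2 - y/8 + sin(3*y)/6


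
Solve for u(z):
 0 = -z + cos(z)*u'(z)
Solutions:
 u(z) = C1 + Integral(z/cos(z), z)


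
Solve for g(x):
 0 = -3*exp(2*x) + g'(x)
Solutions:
 g(x) = C1 + 3*exp(2*x)/2


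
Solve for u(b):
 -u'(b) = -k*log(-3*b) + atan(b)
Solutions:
 u(b) = C1 + b*k*(log(-b) - 1) + b*k*log(3) - b*atan(b) + log(b^2 + 1)/2


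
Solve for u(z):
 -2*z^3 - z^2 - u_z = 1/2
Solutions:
 u(z) = C1 - z^4/2 - z^3/3 - z/2


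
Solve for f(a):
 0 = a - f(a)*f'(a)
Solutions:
 f(a) = -sqrt(C1 + a^2)
 f(a) = sqrt(C1 + a^2)


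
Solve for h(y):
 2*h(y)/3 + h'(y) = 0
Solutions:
 h(y) = C1*exp(-2*y/3)


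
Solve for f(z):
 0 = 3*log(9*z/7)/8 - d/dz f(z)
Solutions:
 f(z) = C1 + 3*z*log(z)/8 - 3*z*log(7)/8 - 3*z/8 + 3*z*log(3)/4


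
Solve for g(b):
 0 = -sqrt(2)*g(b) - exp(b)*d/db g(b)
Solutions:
 g(b) = C1*exp(sqrt(2)*exp(-b))


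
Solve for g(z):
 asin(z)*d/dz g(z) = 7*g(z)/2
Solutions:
 g(z) = C1*exp(7*Integral(1/asin(z), z)/2)


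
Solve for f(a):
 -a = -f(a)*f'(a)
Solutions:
 f(a) = -sqrt(C1 + a^2)
 f(a) = sqrt(C1 + a^2)


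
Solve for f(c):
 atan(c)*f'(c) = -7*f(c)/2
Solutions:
 f(c) = C1*exp(-7*Integral(1/atan(c), c)/2)


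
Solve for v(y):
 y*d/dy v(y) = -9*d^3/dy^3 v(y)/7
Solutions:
 v(y) = C1 + Integral(C2*airyai(-21^(1/3)*y/3) + C3*airybi(-21^(1/3)*y/3), y)


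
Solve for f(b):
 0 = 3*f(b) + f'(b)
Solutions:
 f(b) = C1*exp(-3*b)


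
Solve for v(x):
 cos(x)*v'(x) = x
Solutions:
 v(x) = C1 + Integral(x/cos(x), x)


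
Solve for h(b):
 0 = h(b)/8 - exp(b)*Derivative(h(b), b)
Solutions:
 h(b) = C1*exp(-exp(-b)/8)


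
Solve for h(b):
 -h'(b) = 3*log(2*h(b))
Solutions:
 Integral(1/(log(_y) + log(2)), (_y, h(b)))/3 = C1 - b


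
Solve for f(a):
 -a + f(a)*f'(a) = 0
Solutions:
 f(a) = -sqrt(C1 + a^2)
 f(a) = sqrt(C1 + a^2)


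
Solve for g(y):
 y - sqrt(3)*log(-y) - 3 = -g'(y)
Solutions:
 g(y) = C1 - y^2/2 + sqrt(3)*y*log(-y) + y*(3 - sqrt(3))


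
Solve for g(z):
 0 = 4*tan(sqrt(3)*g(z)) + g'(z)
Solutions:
 g(z) = sqrt(3)*(pi - asin(C1*exp(-4*sqrt(3)*z)))/3
 g(z) = sqrt(3)*asin(C1*exp(-4*sqrt(3)*z))/3


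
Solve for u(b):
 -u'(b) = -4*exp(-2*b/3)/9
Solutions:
 u(b) = C1 - 2*exp(-2*b/3)/3


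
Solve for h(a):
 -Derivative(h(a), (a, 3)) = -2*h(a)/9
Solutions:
 h(a) = C3*exp(6^(1/3)*a/3) + (C1*sin(2^(1/3)*3^(5/6)*a/6) + C2*cos(2^(1/3)*3^(5/6)*a/6))*exp(-6^(1/3)*a/6)


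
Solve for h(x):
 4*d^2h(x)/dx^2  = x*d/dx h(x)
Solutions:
 h(x) = C1 + C2*erfi(sqrt(2)*x/4)


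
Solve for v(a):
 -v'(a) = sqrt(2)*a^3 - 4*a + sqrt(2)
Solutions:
 v(a) = C1 - sqrt(2)*a^4/4 + 2*a^2 - sqrt(2)*a


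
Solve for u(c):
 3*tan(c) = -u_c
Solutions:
 u(c) = C1 + 3*log(cos(c))


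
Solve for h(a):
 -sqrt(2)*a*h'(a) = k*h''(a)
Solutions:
 h(a) = C1 + C2*sqrt(k)*erf(2^(3/4)*a*sqrt(1/k)/2)


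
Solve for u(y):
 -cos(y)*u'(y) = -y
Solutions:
 u(y) = C1 + Integral(y/cos(y), y)


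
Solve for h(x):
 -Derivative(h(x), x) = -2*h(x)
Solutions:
 h(x) = C1*exp(2*x)


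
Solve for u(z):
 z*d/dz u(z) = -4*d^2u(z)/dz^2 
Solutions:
 u(z) = C1 + C2*erf(sqrt(2)*z/4)


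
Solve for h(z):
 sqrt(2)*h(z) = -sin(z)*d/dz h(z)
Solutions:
 h(z) = C1*(cos(z) + 1)^(sqrt(2)/2)/(cos(z) - 1)^(sqrt(2)/2)


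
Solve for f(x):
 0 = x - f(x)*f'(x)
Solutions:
 f(x) = -sqrt(C1 + x^2)
 f(x) = sqrt(C1 + x^2)


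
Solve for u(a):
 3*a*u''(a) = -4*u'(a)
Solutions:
 u(a) = C1 + C2/a^(1/3)


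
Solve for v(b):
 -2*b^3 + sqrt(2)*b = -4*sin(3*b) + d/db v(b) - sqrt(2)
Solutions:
 v(b) = C1 - b^4/2 + sqrt(2)*b^2/2 + sqrt(2)*b - 4*cos(3*b)/3


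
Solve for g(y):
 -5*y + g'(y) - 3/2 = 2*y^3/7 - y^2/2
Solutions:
 g(y) = C1 + y^4/14 - y^3/6 + 5*y^2/2 + 3*y/2


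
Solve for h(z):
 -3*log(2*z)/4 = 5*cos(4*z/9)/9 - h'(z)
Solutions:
 h(z) = C1 + 3*z*log(z)/4 - 3*z/4 + 3*z*log(2)/4 + 5*sin(4*z/9)/4


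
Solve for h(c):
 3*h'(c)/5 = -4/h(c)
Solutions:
 h(c) = -sqrt(C1 - 120*c)/3
 h(c) = sqrt(C1 - 120*c)/3


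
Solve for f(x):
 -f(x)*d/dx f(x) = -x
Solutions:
 f(x) = -sqrt(C1 + x^2)
 f(x) = sqrt(C1 + x^2)


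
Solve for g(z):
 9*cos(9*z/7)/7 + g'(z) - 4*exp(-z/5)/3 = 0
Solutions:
 g(z) = C1 - sin(9*z/7) - 20*exp(-z/5)/3


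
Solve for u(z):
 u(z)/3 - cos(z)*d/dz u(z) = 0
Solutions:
 u(z) = C1*(sin(z) + 1)^(1/6)/(sin(z) - 1)^(1/6)


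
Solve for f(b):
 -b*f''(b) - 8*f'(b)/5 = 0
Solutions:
 f(b) = C1 + C2/b^(3/5)


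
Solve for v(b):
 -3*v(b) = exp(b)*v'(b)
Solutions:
 v(b) = C1*exp(3*exp(-b))


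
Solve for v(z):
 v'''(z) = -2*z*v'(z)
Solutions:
 v(z) = C1 + Integral(C2*airyai(-2^(1/3)*z) + C3*airybi(-2^(1/3)*z), z)


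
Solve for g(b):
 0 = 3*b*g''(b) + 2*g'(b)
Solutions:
 g(b) = C1 + C2*b^(1/3)


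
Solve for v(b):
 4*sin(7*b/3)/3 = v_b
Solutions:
 v(b) = C1 - 4*cos(7*b/3)/7


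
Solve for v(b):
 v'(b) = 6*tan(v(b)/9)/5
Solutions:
 v(b) = -9*asin(C1*exp(2*b/15)) + 9*pi
 v(b) = 9*asin(C1*exp(2*b/15))
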